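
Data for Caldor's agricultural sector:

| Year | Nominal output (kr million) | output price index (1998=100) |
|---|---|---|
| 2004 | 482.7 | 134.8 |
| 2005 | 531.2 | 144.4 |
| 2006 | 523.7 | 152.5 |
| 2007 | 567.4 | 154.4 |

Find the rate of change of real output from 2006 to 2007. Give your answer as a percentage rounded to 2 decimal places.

7.01%

Real output 2006 = 523.7/1.525 = 343.41.
Real output 2007 = 567.4/1.544 = 367.49.
Change = 367.49/343.41 − 1 = 0.0701.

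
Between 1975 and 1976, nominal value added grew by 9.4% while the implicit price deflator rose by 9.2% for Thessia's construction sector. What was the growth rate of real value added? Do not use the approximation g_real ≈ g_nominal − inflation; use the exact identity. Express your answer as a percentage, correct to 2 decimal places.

(1 + g_nom) = (1 + g_real)(1 + π), so g_real = 1.0940 / 1.0920 − 1 = 0.00183.

0.18%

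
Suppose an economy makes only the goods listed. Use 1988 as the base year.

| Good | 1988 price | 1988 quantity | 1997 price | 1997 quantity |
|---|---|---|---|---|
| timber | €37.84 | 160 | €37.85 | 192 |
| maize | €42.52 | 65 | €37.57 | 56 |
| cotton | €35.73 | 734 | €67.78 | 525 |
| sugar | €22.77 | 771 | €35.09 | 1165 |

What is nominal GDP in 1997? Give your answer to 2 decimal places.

€85835.47

Nominal GDP 1997 = Σ (p_1997 × q_1997) = 37.85·192 + 37.57·56 + 67.78·525 + 35.09·1165 = 85835.47.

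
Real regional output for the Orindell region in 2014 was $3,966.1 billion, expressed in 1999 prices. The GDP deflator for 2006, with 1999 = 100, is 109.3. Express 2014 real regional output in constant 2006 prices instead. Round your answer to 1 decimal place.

$4,334.9 billion

Real regional output in 2006 prices = Real regional output in 1999 prices × (P_2006/P_1999) = 3966.1 × 1.093 = 4334.95.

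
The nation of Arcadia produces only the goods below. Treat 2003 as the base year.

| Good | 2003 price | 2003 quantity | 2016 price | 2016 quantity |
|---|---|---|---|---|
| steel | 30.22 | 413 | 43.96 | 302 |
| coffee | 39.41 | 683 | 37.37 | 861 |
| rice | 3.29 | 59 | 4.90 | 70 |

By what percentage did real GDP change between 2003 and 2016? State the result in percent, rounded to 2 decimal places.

9.34%

Real GDP 2003 = Nominal GDP 2003 = 30.22·413 + 39.41·683 + 3.29·59 = 39592.00.
Real GDP 2016 (at 2003 prices) = 30.22·302 + 39.41·861 + 3.29·70 = 43288.75.
Real growth = 43288.75/39592.00 − 1 = 0.0934.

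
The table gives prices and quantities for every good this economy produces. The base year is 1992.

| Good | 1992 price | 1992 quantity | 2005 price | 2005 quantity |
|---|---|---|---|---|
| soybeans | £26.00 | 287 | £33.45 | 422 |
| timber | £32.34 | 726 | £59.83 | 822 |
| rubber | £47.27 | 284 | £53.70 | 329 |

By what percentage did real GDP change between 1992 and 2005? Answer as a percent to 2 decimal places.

Real GDP 1992 = Nominal GDP 1992 = 26.00·287 + 32.34·726 + 47.27·284 = 44365.52.
Real GDP 2005 (at 1992 prices) = 26.00·422 + 32.34·822 + 47.27·329 = 53107.31.
Real growth = 53107.31/44365.52 − 1 = 0.1970.

19.70%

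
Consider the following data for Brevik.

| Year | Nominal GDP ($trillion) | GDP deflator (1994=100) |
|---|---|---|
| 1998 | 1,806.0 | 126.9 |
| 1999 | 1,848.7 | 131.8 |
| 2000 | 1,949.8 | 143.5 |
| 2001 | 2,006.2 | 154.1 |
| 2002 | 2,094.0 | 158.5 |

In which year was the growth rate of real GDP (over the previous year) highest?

1999: real = 1848.7/1.318 = 1402.66; growth vs 1998 (1423.17) = -1.44%.
2000: real = 1949.8/1.435 = 1358.75; growth vs 1999 (1402.66) = -3.13%.
2001: real = 2006.2/1.541 = 1301.88; growth vs 2000 (1358.75) = -4.19%.
2002: real = 2094.0/1.585 = 1321.14; growth vs 2001 (1301.88) = 1.48%.

2002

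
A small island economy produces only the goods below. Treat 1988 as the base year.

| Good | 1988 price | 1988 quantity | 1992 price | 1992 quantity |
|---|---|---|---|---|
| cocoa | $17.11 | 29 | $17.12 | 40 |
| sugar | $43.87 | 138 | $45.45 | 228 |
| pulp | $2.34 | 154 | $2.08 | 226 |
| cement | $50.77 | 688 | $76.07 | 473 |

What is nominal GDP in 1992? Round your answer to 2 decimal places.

Nominal GDP 1992 = Σ (p_1992 × q_1992) = 17.12·40 + 45.45·228 + 2.08·226 + 76.07·473 = 47498.59.

$47498.59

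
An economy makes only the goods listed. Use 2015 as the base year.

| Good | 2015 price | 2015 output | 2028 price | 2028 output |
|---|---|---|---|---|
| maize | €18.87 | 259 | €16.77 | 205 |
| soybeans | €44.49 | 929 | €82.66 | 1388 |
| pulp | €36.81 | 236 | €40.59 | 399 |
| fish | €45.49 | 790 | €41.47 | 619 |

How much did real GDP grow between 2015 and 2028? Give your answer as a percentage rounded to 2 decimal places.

Real GDP 2015 = Nominal GDP 2015 = 18.87·259 + 44.49·929 + 36.81·236 + 45.49·790 = 90842.80.
Real GDP 2028 (at 2015 prices) = 18.87·205 + 44.49·1388 + 36.81·399 + 45.49·619 = 108465.97.
Real growth = 108465.97/90842.80 − 1 = 0.1940.

19.40%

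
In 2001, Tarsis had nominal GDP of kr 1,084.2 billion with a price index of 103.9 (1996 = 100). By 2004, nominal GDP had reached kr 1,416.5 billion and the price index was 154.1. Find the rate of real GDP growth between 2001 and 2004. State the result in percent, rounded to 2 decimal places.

Deflate each year: 2001 → 1084.2/1.039 = 1043.50; 2004 → 1416.5/1.541 = 919.21.
So real GDP changed by 919.21/1043.50 − 1 = -0.1191, i.e. -11.91%.

-11.91%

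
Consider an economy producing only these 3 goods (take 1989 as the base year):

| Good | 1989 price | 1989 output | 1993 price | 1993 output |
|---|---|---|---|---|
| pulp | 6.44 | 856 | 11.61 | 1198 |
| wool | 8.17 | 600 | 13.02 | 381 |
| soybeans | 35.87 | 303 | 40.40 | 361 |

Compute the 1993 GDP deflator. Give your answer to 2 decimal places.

140.70

Nominal GDP 1993 = 11.61·1198 + 13.02·381 + 40.40·361 = 33453.80.
Real GDP 1993 (at 1989 prices) = 6.44·1198 + 8.17·381 + 35.87·361 = 23776.96.
Deflator = Nominal/Real × 100 = 33453.80/23776.96 × 100 = 140.698.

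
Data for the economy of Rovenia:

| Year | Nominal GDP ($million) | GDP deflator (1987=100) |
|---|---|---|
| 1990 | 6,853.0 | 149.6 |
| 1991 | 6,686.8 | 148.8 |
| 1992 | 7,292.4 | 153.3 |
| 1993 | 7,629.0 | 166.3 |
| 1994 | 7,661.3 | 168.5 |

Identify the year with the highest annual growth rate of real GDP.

1991: real = 6686.8/1.488 = 4493.82; growth vs 1990 (4580.88) = -1.90%.
1992: real = 7292.4/1.533 = 4756.95; growth vs 1991 (4493.82) = 5.86%.
1993: real = 7629.0/1.663 = 4587.49; growth vs 1992 (4756.95) = -3.56%.
1994: real = 7661.3/1.685 = 4546.77; growth vs 1993 (4587.49) = -0.89%.

1992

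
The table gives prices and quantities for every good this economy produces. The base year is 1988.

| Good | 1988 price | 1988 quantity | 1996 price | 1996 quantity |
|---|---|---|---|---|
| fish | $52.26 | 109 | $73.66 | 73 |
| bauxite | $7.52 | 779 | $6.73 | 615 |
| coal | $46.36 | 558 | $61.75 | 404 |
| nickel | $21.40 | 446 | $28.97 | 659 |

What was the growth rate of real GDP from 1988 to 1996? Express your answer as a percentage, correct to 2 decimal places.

-12.13%

Real GDP 1988 = Nominal GDP 1988 = 52.26·109 + 7.52·779 + 46.36·558 + 21.40·446 = 46967.70.
Real GDP 1996 (at 1988 prices) = 52.26·73 + 7.52·615 + 46.36·404 + 21.40·659 = 41271.82.
Real growth = 41271.82/46967.70 − 1 = -0.1213.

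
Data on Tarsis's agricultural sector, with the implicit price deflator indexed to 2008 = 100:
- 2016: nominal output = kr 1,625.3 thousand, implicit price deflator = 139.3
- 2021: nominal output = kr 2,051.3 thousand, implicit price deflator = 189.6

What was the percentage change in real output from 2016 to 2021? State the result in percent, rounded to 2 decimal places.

Real output 2016 = 1625.3 / 1.393 = 1166.76.
Real output 2021 = 2051.3 / 1.896 = 1081.91.
Real growth = 1081.91 / 1166.76 − 1 = -0.0727.

-7.27%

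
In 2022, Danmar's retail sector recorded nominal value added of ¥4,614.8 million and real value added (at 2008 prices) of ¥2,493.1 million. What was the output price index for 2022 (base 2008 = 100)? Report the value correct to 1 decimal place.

output price index = (Nominal / Real) × 100 = 4614.8 / 2493.1 × 100 = 185.10.

185.1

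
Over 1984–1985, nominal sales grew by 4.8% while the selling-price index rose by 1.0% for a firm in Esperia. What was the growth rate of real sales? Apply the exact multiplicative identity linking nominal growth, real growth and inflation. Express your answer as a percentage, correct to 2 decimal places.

3.76%

(1 + g_nom) = (1 + g_real)(1 + π), so g_real = 1.0480 / 1.0100 − 1 = 0.03762.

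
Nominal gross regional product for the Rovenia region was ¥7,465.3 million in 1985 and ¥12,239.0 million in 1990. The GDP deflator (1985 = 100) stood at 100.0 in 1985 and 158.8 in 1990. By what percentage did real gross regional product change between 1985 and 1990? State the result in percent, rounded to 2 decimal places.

Real gross regional product 1985 = 7465.3 / 1.000 = 7465.30.
Real gross regional product 1990 = 12239.0 / 1.588 = 7707.18.
Real growth = 7707.18 / 7465.30 − 1 = 0.0324.

3.24%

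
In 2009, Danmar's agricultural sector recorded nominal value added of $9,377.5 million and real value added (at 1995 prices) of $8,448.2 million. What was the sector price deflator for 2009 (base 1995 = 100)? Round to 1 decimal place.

111.0

sector price deflator = (Nominal / Real) × 100 = 9377.5 / 8448.2 × 100 = 111.00.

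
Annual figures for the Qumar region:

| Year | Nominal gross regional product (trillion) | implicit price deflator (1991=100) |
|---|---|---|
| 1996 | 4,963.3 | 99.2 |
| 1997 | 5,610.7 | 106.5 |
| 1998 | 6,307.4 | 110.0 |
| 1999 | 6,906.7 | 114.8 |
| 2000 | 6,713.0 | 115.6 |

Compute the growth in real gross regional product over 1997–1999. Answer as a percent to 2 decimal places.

14.20%

Real gross regional product 1997 = 5610.7/1.065 = 5268.26.
Real gross regional product 1999 = 6906.7/1.148 = 6016.29.
Change = 6016.29/5268.26 − 1 = 0.1420.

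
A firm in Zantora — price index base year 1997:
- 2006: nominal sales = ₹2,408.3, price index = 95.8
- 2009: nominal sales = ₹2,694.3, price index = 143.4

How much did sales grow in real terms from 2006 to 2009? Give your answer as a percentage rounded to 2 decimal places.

Deflate each year: 2006 → 2408.3/0.958 = 2513.88; 2009 → 2694.3/1.434 = 1878.87.
So real sales changed by 1878.87/2513.88 − 1 = -0.2526, i.e. -25.26%.

-25.26%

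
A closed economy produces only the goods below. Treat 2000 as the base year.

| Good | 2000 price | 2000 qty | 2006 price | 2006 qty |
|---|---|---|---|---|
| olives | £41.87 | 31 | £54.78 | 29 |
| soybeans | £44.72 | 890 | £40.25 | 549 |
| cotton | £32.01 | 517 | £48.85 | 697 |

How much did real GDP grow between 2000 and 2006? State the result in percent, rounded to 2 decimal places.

-16.60%

Real GDP 2000 = Nominal GDP 2000 = 41.87·31 + 44.72·890 + 32.01·517 = 57647.94.
Real GDP 2006 (at 2000 prices) = 41.87·29 + 44.72·549 + 32.01·697 = 48076.48.
Real growth = 48076.48/57647.94 − 1 = -0.1660.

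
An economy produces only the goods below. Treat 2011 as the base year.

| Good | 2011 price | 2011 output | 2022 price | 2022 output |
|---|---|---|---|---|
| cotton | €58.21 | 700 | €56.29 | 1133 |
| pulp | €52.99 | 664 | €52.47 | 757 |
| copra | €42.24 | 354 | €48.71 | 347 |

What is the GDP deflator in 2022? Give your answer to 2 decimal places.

Nominal GDP 2022 = 56.29·1133 + 52.47·757 + 48.71·347 = 120398.73.
Real GDP 2022 (at 2011 prices) = 58.21·1133 + 52.99·757 + 42.24·347 = 120722.64.
Deflator = Nominal/Real × 100 = 120398.73/120722.64 × 100 = 99.732.

99.73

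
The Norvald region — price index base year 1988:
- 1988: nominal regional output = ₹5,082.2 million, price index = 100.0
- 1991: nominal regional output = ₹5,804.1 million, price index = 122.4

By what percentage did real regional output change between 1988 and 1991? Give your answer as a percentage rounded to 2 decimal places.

-6.70%

Deflate each year: 1988 → 5082.2/1.000 = 5082.20; 1991 → 5804.1/1.224 = 4741.91.
So real regional output changed by 4741.91/5082.20 − 1 = -0.0670, i.e. -6.70%.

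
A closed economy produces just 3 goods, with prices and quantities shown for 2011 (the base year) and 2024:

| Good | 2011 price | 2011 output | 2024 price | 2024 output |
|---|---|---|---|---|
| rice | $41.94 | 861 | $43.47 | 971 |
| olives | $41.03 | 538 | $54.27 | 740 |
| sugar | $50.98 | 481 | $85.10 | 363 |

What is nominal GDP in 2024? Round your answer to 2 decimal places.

Nominal GDP 2024 = Σ (p_2024 × q_2024) = 43.47·971 + 54.27·740 + 85.10·363 = 113260.47.

$113260.47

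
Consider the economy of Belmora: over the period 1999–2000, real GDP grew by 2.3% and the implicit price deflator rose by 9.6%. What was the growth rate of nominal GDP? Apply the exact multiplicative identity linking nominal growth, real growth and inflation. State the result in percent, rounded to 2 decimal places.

12.12%

(1 + g_nom) = (1 + g_real)(1 + π) = 1.0230 × 1.0960 = 1.12121.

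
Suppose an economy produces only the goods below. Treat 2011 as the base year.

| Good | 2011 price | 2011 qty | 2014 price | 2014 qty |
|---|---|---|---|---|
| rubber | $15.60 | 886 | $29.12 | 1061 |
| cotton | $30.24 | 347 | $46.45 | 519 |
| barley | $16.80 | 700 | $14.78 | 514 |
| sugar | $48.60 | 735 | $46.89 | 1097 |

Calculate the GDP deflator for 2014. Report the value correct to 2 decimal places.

Nominal GDP 2014 = 29.12·1061 + 46.45·519 + 14.78·514 + 46.89·1097 = 114039.12.
Real GDP 2014 (at 2011 prices) = 15.60·1061 + 30.24·519 + 16.80·514 + 48.60·1097 = 94195.56.
Deflator = Nominal/Real × 100 = 114039.12/94195.56 × 100 = 121.066.

121.07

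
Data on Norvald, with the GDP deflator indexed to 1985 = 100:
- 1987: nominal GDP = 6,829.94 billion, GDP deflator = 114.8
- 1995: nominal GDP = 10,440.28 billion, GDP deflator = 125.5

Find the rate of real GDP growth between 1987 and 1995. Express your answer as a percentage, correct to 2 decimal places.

Real GDP 1987 = 6829.94 / 1.148 = 5949.43.
Real GDP 1995 = 10440.28 / 1.255 = 8318.95.
Real growth = 8318.95 / 5949.43 − 1 = 0.3983.

39.83%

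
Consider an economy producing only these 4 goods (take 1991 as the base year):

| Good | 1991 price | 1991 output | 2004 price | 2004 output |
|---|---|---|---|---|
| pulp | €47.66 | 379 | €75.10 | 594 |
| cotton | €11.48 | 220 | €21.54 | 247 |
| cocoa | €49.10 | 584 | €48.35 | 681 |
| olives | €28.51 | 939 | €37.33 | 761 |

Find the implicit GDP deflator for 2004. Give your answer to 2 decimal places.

Nominal GDP 2004 = 75.10·594 + 21.54·247 + 48.35·681 + 37.33·761 = 111264.26.
Real GDP 2004 (at 1991 prices) = 47.66·594 + 11.48·247 + 49.10·681 + 28.51·761 = 86278.81.
Deflator = Nominal/Real × 100 = 111264.26/86278.81 × 100 = 128.959.

128.96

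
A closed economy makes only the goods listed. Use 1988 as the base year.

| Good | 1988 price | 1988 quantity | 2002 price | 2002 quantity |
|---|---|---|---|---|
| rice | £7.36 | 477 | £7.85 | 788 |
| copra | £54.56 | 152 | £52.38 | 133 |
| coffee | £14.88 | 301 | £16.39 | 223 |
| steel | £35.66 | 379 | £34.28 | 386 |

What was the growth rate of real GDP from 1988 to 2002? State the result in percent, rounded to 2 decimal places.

1.15%

Real GDP 1988 = Nominal GDP 1988 = 7.36·477 + 54.56·152 + 14.88·301 + 35.66·379 = 29797.86.
Real GDP 2002 (at 1988 prices) = 7.36·788 + 54.56·133 + 14.88·223 + 35.66·386 = 30139.16.
Real growth = 30139.16/29797.86 − 1 = 0.0115.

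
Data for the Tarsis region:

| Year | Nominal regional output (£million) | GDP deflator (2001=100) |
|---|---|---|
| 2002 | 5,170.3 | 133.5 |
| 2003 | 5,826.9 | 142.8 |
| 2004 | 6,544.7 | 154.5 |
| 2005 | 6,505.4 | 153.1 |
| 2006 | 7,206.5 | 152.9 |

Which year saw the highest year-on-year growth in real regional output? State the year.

2003: real = 5826.9/1.428 = 4080.46; growth vs 2002 (3872.88) = 5.36%.
2004: real = 6544.7/1.545 = 4236.05; growth vs 2003 (4080.46) = 3.81%.
2005: real = 6505.4/1.531 = 4249.12; growth vs 2004 (4236.05) = 0.31%.
2006: real = 7206.5/1.529 = 4713.21; growth vs 2005 (4249.12) = 10.92%.

2006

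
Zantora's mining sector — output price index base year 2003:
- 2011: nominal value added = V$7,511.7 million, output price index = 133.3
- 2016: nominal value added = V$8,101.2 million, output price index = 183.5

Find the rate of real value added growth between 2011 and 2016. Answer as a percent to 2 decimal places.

-21.66%

Real value added 2011 = 7511.7 / 1.333 = 5635.18.
Real value added 2016 = 8101.2 / 1.835 = 4414.82.
Real growth = 4414.82 / 5635.18 − 1 = -0.2166.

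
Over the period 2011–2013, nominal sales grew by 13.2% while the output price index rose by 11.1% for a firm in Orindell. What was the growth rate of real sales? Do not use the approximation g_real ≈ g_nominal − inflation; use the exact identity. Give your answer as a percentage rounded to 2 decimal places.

1.89%

(1 + g_nom) = (1 + g_real)(1 + π), so g_real = 1.1320 / 1.1110 − 1 = 0.01890.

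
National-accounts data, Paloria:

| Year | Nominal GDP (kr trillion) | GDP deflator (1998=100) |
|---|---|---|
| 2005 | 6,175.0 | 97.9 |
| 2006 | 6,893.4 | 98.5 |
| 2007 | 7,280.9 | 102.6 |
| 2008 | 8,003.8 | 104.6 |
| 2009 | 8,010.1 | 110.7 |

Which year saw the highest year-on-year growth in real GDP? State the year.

2006: real = 6893.4/0.985 = 6998.38; growth vs 2005 (6307.46) = 10.95%.
2007: real = 7280.9/1.026 = 7096.39; growth vs 2006 (6998.38) = 1.40%.
2008: real = 8003.8/1.046 = 7651.82; growth vs 2007 (7096.39) = 7.83%.
2009: real = 8010.1/1.107 = 7235.86; growth vs 2008 (7651.82) = -5.44%.

2006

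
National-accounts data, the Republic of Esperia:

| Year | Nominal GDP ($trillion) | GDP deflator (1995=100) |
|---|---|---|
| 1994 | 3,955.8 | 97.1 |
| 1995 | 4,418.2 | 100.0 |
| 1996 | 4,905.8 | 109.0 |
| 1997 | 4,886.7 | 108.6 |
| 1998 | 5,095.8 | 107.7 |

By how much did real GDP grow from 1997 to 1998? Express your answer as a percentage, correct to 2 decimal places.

Real GDP 1997 = 4886.7/1.086 = 4499.72.
Real GDP 1998 = 5095.8/1.077 = 4731.48.
Change = 4731.48/4499.72 − 1 = 0.0515.

5.15%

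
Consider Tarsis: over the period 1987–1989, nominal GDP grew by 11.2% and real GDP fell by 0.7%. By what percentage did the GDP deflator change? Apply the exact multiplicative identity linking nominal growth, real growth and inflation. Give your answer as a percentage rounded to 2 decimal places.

(1 + g_nom) = (1 + g_real)(1 + π), so π = 1.1120 / 0.9930 − 1 = 0.11984.

11.98%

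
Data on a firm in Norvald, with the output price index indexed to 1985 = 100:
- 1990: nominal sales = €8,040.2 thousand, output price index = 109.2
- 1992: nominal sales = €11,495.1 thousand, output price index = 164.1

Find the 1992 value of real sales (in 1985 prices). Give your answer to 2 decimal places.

€7,004.94 thousand

Real sales = Nominal / (output price index/100) = 11495.1 / 1.641 = 7004.94.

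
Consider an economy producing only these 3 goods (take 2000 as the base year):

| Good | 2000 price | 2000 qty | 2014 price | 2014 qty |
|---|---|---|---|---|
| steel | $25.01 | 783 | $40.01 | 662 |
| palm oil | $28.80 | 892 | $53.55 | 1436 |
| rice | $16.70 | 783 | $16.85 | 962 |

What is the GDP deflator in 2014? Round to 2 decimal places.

Nominal GDP 2014 = 40.01·662 + 53.55·1436 + 16.85·962 = 119594.12.
Real GDP 2014 (at 2000 prices) = 25.01·662 + 28.80·1436 + 16.70·962 = 73978.82.
Deflator = Nominal/Real × 100 = 119594.12/73978.82 × 100 = 161.660.

161.66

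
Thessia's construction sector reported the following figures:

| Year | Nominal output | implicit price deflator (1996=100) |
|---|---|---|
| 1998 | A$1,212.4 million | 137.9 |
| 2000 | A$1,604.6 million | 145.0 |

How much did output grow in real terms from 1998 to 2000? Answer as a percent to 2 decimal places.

Real output 1998 = 1212.4 / 1.379 = 879.19.
Real output 2000 = 1604.6 / 1.450 = 1106.62.
Real growth = 1106.62 / 879.19 − 1 = 0.2587.

25.87%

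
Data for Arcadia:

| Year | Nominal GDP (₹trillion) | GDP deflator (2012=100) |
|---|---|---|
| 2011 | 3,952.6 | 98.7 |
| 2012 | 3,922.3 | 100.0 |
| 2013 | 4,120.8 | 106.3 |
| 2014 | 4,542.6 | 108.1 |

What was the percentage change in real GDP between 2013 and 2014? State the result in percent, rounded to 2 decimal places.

8.40%

Real GDP 2013 = 4120.8/1.063 = 3876.58.
Real GDP 2014 = 4542.6/1.081 = 4202.22.
Change = 4202.22/3876.58 − 1 = 0.0840.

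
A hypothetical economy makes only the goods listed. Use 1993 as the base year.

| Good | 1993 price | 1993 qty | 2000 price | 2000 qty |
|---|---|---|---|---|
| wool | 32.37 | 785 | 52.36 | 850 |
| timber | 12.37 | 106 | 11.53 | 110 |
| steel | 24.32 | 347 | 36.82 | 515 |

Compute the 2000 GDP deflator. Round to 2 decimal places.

Nominal GDP 2000 = 52.36·850 + 11.53·110 + 36.82·515 = 64736.60.
Real GDP 2000 (at 1993 prices) = 32.37·850 + 12.37·110 + 24.32·515 = 41400.00.
Deflator = Nominal/Real × 100 = 64736.60/41400.00 × 100 = 156.369.

156.37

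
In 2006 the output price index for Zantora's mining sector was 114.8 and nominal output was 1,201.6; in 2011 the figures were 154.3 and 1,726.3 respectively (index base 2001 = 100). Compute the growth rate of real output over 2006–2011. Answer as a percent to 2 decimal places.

6.89%

Real output 2006 = 1201.6 / 1.148 = 1046.69.
Real output 2011 = 1726.3 / 1.543 = 1118.79.
Real growth = 1118.79 / 1046.69 − 1 = 0.0689.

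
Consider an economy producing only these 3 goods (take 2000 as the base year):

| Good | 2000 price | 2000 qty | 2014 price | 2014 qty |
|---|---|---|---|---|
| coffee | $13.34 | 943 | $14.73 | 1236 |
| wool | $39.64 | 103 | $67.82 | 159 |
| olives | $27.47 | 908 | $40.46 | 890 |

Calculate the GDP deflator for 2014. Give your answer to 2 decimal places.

Nominal GDP 2014 = 14.73·1236 + 67.82·159 + 40.46·890 = 64999.06.
Real GDP 2014 (at 2000 prices) = 13.34·1236 + 39.64·159 + 27.47·890 = 47239.30.
Deflator = Nominal/Real × 100 = 64999.06/47239.30 × 100 = 137.595.

137.60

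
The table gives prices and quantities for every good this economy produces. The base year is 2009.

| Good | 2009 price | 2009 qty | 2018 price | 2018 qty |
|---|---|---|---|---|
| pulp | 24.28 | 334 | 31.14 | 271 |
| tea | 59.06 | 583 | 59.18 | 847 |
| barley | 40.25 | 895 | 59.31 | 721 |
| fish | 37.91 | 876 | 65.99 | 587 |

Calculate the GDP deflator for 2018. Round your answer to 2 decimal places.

129.84

Nominal GDP 2018 = 31.14·271 + 59.18·847 + 59.31·721 + 65.99·587 = 140063.04.
Real GDP 2018 (at 2009 prices) = 24.28·271 + 59.06·847 + 40.25·721 + 37.91·587 = 107877.12.
Deflator = Nominal/Real × 100 = 140063.04/107877.12 × 100 = 129.836.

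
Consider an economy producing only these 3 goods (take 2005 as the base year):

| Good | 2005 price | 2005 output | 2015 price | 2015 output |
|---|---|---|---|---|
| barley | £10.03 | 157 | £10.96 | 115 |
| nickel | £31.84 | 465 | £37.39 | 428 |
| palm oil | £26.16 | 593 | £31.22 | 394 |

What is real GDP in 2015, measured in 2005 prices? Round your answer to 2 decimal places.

Real GDP 2015 = Σ (p_2005 × q_2015) = 10.03·115 + 31.84·428 + 26.16·394 = 25088.01.

£25088.01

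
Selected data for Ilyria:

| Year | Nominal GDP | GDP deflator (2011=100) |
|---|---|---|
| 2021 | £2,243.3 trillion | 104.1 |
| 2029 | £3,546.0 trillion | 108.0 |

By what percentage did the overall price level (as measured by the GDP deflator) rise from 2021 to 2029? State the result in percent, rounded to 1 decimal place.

Price-level change = 108.0 / 104.1 − 1 = 0.0375.

3.7%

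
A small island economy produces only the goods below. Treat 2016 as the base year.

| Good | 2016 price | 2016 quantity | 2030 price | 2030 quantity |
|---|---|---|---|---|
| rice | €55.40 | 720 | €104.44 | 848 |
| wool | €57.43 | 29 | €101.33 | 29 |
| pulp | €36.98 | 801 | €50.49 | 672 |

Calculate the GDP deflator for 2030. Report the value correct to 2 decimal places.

Nominal GDP 2030 = 104.44·848 + 101.33·29 + 50.49·672 = 125432.97.
Real GDP 2030 (at 2016 prices) = 55.40·848 + 57.43·29 + 36.98·672 = 73495.23.
Deflator = Nominal/Real × 100 = 125432.97/73495.23 × 100 = 170.668.

170.67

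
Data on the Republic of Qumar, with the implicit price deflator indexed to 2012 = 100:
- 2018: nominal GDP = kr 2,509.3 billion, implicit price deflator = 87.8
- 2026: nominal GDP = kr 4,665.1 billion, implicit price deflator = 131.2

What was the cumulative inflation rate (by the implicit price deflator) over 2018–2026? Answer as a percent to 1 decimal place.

Price-level change = 131.2 / 87.8 − 1 = 0.4943.

49.4%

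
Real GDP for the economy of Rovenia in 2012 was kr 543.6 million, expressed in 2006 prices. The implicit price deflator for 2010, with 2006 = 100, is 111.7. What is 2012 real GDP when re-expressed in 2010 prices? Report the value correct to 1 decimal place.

kr 607.2 million

Real GDP in 2010 prices = Real GDP in 2006 prices × (P_2010/P_2006) = 543.6 × 1.117 = 607.20.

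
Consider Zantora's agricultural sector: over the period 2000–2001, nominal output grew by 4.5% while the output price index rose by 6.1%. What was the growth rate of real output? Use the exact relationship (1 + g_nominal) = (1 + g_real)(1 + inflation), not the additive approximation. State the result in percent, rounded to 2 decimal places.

-1.51%

(1 + g_nom) = (1 + g_real)(1 + π), so g_real = 1.0450 / 1.0610 − 1 = -0.01508.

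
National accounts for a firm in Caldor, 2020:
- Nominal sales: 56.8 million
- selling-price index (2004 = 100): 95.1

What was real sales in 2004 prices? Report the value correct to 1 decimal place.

59.7 million

Real sales = Nominal / (selling-price index/100) = 56.8 / 0.951 = 59.73.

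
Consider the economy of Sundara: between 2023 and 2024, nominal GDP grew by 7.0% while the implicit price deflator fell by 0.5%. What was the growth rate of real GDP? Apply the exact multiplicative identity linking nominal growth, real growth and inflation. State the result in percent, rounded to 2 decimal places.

7.54%

(1 + g_nom) = (1 + g_real)(1 + π), so g_real = 1.0700 / 0.9950 − 1 = 0.07538.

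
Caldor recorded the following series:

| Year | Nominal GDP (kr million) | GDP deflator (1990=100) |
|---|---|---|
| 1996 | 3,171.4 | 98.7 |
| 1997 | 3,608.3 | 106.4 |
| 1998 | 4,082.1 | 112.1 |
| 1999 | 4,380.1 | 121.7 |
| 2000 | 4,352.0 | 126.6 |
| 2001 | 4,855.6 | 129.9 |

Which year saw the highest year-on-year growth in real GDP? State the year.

2001

1997: real = 3608.3/1.064 = 3391.26; growth vs 1996 (3213.17) = 5.54%.
1998: real = 4082.1/1.121 = 3641.48; growth vs 1997 (3391.26) = 7.38%.
1999: real = 4380.1/1.217 = 3599.10; growth vs 1998 (3641.48) = -1.16%.
2000: real = 4352.0/1.266 = 3437.60; growth vs 1999 (3599.10) = -4.49%.
2001: real = 4855.6/1.299 = 3737.95; growth vs 2000 (3437.60) = 8.74%.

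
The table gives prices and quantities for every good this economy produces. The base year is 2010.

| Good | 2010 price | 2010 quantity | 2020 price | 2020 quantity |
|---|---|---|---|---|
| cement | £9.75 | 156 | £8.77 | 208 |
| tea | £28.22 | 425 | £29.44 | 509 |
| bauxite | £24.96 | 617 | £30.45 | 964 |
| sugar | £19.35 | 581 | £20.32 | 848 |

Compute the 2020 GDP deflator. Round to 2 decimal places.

111.49

Nominal GDP 2020 = 8.77·208 + 29.44·509 + 30.45·964 + 20.32·848 = 63394.28.
Real GDP 2020 (at 2010 prices) = 9.75·208 + 28.22·509 + 24.96·964 + 19.35·848 = 56862.22.
Deflator = Nominal/Real × 100 = 63394.28/56862.22 × 100 = 111.488.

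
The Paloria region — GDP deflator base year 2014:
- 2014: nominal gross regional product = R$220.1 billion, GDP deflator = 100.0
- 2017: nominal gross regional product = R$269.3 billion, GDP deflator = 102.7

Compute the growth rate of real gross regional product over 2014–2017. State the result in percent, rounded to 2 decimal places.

Real gross regional product 2014 = 220.1 / 1.000 = 220.10.
Real gross regional product 2017 = 269.3 / 1.027 = 262.22.
Real growth = 262.22 / 220.10 − 1 = 0.1914.

19.14%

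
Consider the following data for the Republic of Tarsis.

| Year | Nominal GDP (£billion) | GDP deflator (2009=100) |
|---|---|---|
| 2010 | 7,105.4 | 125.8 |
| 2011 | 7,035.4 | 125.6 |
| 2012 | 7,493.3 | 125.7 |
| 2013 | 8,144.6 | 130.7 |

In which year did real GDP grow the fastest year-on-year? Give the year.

2012

2011: real = 7035.4/1.256 = 5601.43; growth vs 2010 (5648.17) = -0.83%.
2012: real = 7493.3/1.257 = 5961.26; growth vs 2011 (5601.43) = 6.42%.
2013: real = 8144.6/1.307 = 6231.52; growth vs 2012 (5961.26) = 4.53%.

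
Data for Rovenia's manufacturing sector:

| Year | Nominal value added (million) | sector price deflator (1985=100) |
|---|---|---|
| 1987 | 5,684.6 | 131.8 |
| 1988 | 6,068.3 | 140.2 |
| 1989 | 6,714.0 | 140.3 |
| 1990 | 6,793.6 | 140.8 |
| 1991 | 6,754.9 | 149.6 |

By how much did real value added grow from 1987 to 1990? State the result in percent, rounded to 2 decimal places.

Real value added 1987 = 5684.6/1.318 = 4313.05.
Real value added 1990 = 6793.6/1.408 = 4825.00.
Change = 4825.00/4313.05 − 1 = 0.1187.

11.87%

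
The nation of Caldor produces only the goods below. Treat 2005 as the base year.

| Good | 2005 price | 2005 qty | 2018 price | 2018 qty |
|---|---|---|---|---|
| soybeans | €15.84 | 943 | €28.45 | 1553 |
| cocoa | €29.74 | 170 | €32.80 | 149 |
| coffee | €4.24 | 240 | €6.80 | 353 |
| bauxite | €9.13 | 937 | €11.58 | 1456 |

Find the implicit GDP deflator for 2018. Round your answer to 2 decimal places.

Nominal GDP 2018 = 28.45·1553 + 32.80·149 + 6.80·353 + 11.58·1456 = 68330.93.
Real GDP 2018 (at 2005 prices) = 15.84·1553 + 29.74·149 + 4.24·353 + 9.13·1456 = 43820.78.
Deflator = Nominal/Real × 100 = 68330.93/43820.78 × 100 = 155.933.

155.93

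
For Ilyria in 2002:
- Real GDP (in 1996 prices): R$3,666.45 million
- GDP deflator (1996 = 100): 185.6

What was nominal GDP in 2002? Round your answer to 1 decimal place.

Nominal GDP = Real × (GDP deflator/100) = 3666.45 × 1.856 = 6804.93.

R$6,804.9 million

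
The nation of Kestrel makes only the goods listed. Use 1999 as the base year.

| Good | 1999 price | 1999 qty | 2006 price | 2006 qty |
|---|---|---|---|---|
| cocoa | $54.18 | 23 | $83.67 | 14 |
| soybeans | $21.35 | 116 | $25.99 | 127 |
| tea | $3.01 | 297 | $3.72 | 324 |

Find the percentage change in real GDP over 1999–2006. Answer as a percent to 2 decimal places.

Real GDP 1999 = Nominal GDP 1999 = 54.18·23 + 21.35·116 + 3.01·297 = 4616.71.
Real GDP 2006 (at 1999 prices) = 54.18·14 + 21.35·127 + 3.01·324 = 4445.21.
Real growth = 4445.21/4616.71 − 1 = -0.0371.

-3.71%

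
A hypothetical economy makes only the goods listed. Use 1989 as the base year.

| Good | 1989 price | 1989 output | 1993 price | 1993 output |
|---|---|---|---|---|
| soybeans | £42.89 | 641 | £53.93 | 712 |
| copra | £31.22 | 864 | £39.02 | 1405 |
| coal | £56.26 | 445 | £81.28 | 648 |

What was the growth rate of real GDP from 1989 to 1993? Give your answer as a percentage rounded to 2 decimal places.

39.44%

Real GDP 1989 = Nominal GDP 1989 = 42.89·641 + 31.22·864 + 56.26·445 = 79502.27.
Real GDP 1993 (at 1989 prices) = 42.89·712 + 31.22·1405 + 56.26·648 = 110858.26.
Real growth = 110858.26/79502.27 − 1 = 0.3944.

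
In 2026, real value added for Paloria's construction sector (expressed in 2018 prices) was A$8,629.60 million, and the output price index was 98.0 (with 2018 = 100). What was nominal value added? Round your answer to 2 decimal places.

A$8,457.01 million

Nominal value added = Real × (output price index/100) = 8629.60 × 0.980 = 8457.01.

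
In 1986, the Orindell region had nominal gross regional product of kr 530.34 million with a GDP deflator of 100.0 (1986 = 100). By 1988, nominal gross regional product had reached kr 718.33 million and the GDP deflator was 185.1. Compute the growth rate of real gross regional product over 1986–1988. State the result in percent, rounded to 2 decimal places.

-26.82%

Real gross regional product 1986 = 530.34 / 1.000 = 530.34.
Real gross regional product 1988 = 718.33 / 1.851 = 388.08.
Real growth = 388.08 / 530.34 − 1 = -0.2682.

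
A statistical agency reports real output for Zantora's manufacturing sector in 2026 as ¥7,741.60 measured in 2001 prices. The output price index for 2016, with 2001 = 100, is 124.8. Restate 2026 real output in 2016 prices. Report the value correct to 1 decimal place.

Real output in 2016 prices = Real output in 2001 prices × (P_2016/P_2001) = 7741.60 × 1.248 = 9661.52.

¥9,661.5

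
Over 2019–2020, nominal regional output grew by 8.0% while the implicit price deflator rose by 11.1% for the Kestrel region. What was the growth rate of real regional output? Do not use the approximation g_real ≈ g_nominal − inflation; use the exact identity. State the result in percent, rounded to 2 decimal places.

(1 + g_nom) = (1 + g_real)(1 + π), so g_real = 1.0800 / 1.1110 − 1 = -0.02790.

-2.79%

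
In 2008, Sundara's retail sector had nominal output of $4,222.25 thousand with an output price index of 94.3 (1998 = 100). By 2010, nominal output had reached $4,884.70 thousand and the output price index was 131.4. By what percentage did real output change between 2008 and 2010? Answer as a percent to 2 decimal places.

-16.97%

Deflate each year: 2008 → 4222.25/0.943 = 4477.47; 2010 → 4884.70/1.314 = 3717.43.
So real output changed by 3717.43/4477.47 − 1 = -0.1697, i.e. -16.97%.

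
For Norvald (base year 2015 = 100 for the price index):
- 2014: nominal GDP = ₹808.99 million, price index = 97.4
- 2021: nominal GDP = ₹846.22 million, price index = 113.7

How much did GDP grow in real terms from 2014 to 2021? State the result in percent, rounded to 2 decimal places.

-10.39%

Real GDP 2014 = 808.99 / 0.974 = 830.59.
Real GDP 2021 = 846.22 / 1.137 = 744.26.
Real growth = 744.26 / 830.59 − 1 = -0.1039.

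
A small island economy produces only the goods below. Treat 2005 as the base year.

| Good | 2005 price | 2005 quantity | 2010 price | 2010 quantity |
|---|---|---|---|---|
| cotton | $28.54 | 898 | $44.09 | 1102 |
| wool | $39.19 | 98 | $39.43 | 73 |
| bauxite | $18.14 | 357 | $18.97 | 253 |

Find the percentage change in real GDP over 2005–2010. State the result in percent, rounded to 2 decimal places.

Real GDP 2005 = Nominal GDP 2005 = 28.54·898 + 39.19·98 + 18.14·357 = 35945.52.
Real GDP 2010 (at 2005 prices) = 28.54·1102 + 39.19·73 + 18.14·253 = 38901.37.
Real growth = 38901.37/35945.52 − 1 = 0.0822.

8.22%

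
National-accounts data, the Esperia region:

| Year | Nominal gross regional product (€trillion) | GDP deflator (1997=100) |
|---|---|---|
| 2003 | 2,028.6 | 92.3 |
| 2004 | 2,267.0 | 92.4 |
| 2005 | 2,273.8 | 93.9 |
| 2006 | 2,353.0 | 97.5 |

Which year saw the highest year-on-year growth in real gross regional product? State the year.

2004: real = 2267.0/0.924 = 2453.46; growth vs 2003 (2197.83) = 11.63%.
2005: real = 2273.8/0.939 = 2421.51; growth vs 2004 (2453.46) = -1.30%.
2006: real = 2353.0/0.975 = 2413.33; growth vs 2005 (2421.51) = -0.34%.

2004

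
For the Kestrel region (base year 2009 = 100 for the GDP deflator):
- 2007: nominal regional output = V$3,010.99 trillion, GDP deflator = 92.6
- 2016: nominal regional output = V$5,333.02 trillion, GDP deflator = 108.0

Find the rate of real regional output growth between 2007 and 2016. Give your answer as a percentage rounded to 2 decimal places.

51.86%

Real regional output 2007 = 3010.99 / 0.926 = 3251.61.
Real regional output 2016 = 5333.02 / 1.080 = 4937.98.
Real growth = 4937.98 / 3251.61 − 1 = 0.5186.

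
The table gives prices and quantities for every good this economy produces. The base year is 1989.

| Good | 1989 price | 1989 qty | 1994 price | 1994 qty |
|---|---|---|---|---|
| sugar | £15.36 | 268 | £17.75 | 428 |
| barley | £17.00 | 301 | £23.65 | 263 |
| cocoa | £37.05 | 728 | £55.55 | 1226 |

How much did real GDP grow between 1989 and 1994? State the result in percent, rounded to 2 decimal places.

Real GDP 1989 = Nominal GDP 1989 = 15.36·268 + 17.00·301 + 37.05·728 = 36205.88.
Real GDP 1994 (at 1989 prices) = 15.36·428 + 17.00·263 + 37.05·1226 = 56468.38.
Real growth = 56468.38/36205.88 − 1 = 0.5596.

55.96%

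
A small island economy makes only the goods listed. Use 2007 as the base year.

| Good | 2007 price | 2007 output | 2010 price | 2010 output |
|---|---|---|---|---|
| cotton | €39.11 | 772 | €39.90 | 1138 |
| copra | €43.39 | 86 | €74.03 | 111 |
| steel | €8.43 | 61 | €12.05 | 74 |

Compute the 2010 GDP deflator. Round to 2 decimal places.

109.15

Nominal GDP 2010 = 39.90·1138 + 74.03·111 + 12.05·74 = 54515.23.
Real GDP 2010 (at 2007 prices) = 39.11·1138 + 43.39·111 + 8.43·74 = 49947.29.
Deflator = Nominal/Real × 100 = 54515.23/49947.29 × 100 = 109.146.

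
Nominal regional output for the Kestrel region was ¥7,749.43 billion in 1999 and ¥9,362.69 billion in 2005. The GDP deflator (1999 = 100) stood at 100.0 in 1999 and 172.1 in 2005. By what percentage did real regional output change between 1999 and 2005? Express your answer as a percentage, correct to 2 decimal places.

-29.80%

Real regional output 1999 = 7749.43 / 1.000 = 7749.43.
Real regional output 2005 = 9362.69 / 1.721 = 5440.26.
Real growth = 5440.26 / 7749.43 − 1 = -0.2980.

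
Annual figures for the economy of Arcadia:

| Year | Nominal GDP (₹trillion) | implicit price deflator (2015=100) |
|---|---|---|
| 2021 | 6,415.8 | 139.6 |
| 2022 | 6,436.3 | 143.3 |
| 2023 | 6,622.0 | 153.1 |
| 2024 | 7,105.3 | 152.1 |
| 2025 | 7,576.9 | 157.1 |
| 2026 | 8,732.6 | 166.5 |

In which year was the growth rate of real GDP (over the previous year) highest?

2022: real = 6436.3/1.433 = 4491.49; growth vs 2021 (4595.85) = -2.27%.
2023: real = 6622.0/1.531 = 4325.28; growth vs 2022 (4491.49) = -3.70%.
2024: real = 7105.3/1.521 = 4671.47; growth vs 2023 (4325.28) = 8.00%.
2025: real = 7576.9/1.571 = 4822.98; growth vs 2024 (4671.47) = 3.24%.
2026: real = 8732.6/1.665 = 5244.80; growth vs 2025 (4822.98) = 8.75%.

2026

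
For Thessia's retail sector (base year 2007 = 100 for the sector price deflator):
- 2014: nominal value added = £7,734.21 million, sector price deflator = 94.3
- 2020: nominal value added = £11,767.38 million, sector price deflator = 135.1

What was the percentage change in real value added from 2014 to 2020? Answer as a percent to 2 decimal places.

6.20%

Deflate each year: 2014 → 7734.21/0.943 = 8201.71; 2020 → 11767.38/1.351 = 8710.13.
So real value added changed by 8710.13/8201.71 − 1 = 0.0620, i.e. 6.20%.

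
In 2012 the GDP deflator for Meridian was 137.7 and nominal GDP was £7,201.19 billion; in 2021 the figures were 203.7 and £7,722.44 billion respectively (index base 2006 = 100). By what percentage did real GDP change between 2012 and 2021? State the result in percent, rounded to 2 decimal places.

-27.51%

Deflate each year: 2012 → 7201.19/1.377 = 5229.62; 2021 → 7722.44/2.037 = 3791.08.
So real GDP changed by 3791.08/5229.62 − 1 = -0.2751, i.e. -27.51%.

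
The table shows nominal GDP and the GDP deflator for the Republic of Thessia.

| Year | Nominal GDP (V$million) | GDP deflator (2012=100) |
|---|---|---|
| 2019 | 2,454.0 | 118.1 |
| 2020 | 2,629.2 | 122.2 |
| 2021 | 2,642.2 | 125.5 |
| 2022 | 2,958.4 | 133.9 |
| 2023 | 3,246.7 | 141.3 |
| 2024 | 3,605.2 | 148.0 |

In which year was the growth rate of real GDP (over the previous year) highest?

2020: real = 2629.2/1.222 = 2151.55; growth vs 2019 (2077.90) = 3.54%.
2021: real = 2642.2/1.255 = 2105.34; growth vs 2020 (2151.55) = -2.15%.
2022: real = 2958.4/1.339 = 2209.41; growth vs 2021 (2105.34) = 4.94%.
2023: real = 3246.7/1.413 = 2297.74; growth vs 2022 (2209.41) = 4.00%.
2024: real = 3605.2/1.480 = 2435.95; growth vs 2023 (2297.74) = 6.02%.

2024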